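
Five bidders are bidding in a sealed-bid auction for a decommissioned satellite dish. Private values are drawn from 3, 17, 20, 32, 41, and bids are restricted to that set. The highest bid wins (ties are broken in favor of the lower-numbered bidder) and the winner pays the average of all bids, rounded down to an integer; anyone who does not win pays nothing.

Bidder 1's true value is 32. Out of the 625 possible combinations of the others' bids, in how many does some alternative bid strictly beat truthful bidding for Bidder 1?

357

Others bid (3, 3, 3, 3): truth gives 24; bid 3 gives 29 > 24. Violating.
Others bid (3, 3, 3, 17): truth gives 21; bid 17 gives 24 > 21. Violating.
Others bid (3, 3, 3, 20): truth gives 20; bid 20 gives 23 > 20. Violating.
Others bid (3, 3, 3, 41): truth gives 0; bid 41 gives 14 > 0. Violating.
Others bid (3, 3, 3, 32): truth gives 18; no alternative beats it.
Others bid (3, 3, 17, 32): truth gives 15; no alternative beats it.
(Checking all 625 profiles: 357 have a profitable deviation, 268 do not.)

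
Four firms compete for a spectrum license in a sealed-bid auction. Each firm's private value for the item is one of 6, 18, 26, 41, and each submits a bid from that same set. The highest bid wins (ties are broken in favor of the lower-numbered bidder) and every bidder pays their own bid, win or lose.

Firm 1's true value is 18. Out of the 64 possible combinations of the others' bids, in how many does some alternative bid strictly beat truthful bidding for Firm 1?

Others bid (6, 6, 6): truth gives 0; bid 6 gives 12 > 0. Violating.
Others bid (6, 6, 26): truth gives -18; bid 6 gives -6 > -18. Violating.
Others bid (6, 6, 41): truth gives -18; bid 6 gives -6 > -18. Violating.
Others bid (6, 18, 26): truth gives -18; bid 6 gives -6 > -18. Violating.
Others bid (6, 6, 18): truth gives 0; no alternative beats it.
Others bid (6, 18, 6): truth gives 0; no alternative beats it.
(Checking all 64 profiles: 57 have a profitable deviation, 7 do not.)

57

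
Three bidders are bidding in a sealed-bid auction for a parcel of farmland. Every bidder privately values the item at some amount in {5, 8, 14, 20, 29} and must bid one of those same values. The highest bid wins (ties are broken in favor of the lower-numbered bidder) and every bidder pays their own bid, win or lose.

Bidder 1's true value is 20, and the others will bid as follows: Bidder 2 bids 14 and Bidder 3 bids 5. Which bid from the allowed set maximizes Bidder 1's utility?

Bid 5: loses but pays 5, utility -5.
Bid 8: loses but pays 8, utility -8.
Bid 14: wins, pays 14, utility 20 - 14 = 6.
Bid 20: wins, pays 20, utility 20 - 20 = 0.
Bid 29: wins, pays 29, utility 20 - 29 = -9.
The best choice is 14 with utility 6.

14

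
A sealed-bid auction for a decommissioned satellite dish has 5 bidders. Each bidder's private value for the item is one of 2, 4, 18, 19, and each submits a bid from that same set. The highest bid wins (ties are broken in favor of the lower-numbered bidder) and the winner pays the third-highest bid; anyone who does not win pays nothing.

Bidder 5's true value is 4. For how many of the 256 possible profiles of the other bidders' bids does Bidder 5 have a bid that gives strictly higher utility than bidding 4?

8

Others bid (2, 2, 2, 4): truth gives 0; bid 18 gives 2 > 0. Violating.
Others bid (2, 2, 2, 18): truth gives 0; bid 19 gives 2 > 0. Violating.
Others bid (2, 2, 4, 2): truth gives 0; bid 18 gives 2 > 0. Violating.
Others bid (2, 2, 18, 2): truth gives 0; bid 19 gives 2 > 0. Violating.
Others bid (2, 2, 2, 2): truth gives 2; no alternative beats it.
Others bid (2, 2, 2, 19): truth gives 0; no alternative beats it.
(Checking all 256 profiles: 8 have a profitable deviation, 248 do not.)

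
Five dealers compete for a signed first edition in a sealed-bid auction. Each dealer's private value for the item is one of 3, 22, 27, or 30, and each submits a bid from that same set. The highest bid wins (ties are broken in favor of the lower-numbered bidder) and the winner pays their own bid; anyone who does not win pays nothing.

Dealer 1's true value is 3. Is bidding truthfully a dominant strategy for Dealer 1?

Check each profile of the others' bids and compare truth against every alternative bid.
Others bid (3, 3, 3, 3): truth gives 0, best alternative gives -19.
Others bid (3, 3, 3, 22): truth gives 0, best alternative gives -19.
Others bid (3, 3, 22, 3): truth gives 0, best alternative gives -19.
Others bid (3, 3, 22, 22): truth gives 0, best alternative gives -19.
Others bid (3, 22, 3, 3): truth gives 0, best alternative gives -19.
Others bid (3, 22, 3, 22): truth gives 0, best alternative gives -19.
(Remaining 250 profiles checked similarly; truth is weakly best in each.)
In every case the truthful bid is at least as good as any alternative, so it is a dominant strategy.

Yes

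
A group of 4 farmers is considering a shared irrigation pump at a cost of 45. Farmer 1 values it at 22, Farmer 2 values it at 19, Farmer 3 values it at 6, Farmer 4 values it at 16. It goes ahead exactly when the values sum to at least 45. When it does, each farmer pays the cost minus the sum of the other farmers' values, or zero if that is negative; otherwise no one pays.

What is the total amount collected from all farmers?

5

Total value 63 ≥ cost 45, so it is built.
Farmer 1: others sum to 41; max(0, 45 - 41) = 4.
Farmer 2: others sum to 44; max(0, 45 - 44) = 1.
Farmer 3: others sum to 57; max(0, 45 - 57) = 0.
Farmer 4: others sum to 47; max(0, 45 - 47) = 0.
Total collected = 4 + 1 + 0 + 0 = 5.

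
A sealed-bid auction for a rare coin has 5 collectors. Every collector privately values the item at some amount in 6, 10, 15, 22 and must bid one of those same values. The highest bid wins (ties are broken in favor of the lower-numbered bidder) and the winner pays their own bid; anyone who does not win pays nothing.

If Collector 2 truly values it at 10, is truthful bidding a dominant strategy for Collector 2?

Yes

Check each profile of the others' bids and compare truth against every alternative bid.
Others bid (6, 6, 6, 6): truth gives 0, best alternative gives 0.
Others bid (6, 6, 6, 10): truth gives 0, best alternative gives 0.
Others bid (6, 6, 6, 15): truth gives 0, best alternative gives 0.
Others bid (6, 6, 6, 22): truth gives 0, best alternative gives 0.
Others bid (6, 6, 10, 6): truth gives 0, best alternative gives 0.
Others bid (6, 6, 10, 10): truth gives 0, best alternative gives 0.
(Remaining 250 profiles checked similarly; truth is weakly best in each.)
In every case the truthful bid is at least as good as any alternative, so it is a dominant strategy.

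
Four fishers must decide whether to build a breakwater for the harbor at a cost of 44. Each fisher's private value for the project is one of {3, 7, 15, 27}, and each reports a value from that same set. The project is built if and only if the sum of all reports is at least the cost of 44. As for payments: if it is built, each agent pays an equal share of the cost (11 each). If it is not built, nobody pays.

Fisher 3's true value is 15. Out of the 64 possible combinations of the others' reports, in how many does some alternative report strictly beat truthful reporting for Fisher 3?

Others report (3, 3, 15): truth gives 0; report 27 gives 4 > 0. Violating.
Others report (3, 7, 7): truth gives 0; report 27 gives 4 > 0. Violating.
Others report (3, 7, 15): truth gives 0; report 27 gives 4 > 0. Violating.
Others report (3, 15, 3): truth gives 0; report 27 gives 4 > 0. Violating.
Others report (3, 3, 3): truth gives 0; no alternative beats it.
Others report (3, 3, 7): truth gives 0; no alternative beats it.
(Checking all 64 profiles: 13 have a profitable deviation, 51 do not.)

13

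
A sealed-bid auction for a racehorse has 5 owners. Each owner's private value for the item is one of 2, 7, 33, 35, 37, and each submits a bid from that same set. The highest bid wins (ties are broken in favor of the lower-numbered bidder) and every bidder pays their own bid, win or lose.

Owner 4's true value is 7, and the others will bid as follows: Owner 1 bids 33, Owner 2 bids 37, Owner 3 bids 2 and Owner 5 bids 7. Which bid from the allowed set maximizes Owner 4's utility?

Bid 2: loses but pays 2, utility -2.
Bid 7: loses but pays 7, utility -7.
Bid 33: loses but pays 33, utility -33.
Bid 35: loses but pays 35, utility -35.
Bid 37: loses but pays 37, utility -37.
The best choice is 2 with utility -2.

2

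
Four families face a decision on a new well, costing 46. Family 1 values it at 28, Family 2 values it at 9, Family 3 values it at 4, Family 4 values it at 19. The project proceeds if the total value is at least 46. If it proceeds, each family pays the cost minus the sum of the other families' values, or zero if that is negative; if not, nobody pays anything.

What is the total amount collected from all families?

Total value 60 ≥ cost 46, so it is built.
Family 1: others sum to 32; max(0, 46 - 32) = 14.
Family 2: others sum to 51; max(0, 46 - 51) = 0.
Family 3: others sum to 56; max(0, 46 - 56) = 0.
Family 4: others sum to 41; max(0, 46 - 41) = 5.
Total collected = 14 + 0 + 0 + 5 = 19.

19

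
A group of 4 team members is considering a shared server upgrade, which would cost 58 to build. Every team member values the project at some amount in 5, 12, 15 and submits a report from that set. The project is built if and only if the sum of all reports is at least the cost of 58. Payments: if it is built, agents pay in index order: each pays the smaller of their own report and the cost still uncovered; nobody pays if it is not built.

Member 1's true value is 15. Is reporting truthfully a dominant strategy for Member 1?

Yes

Check each profile of the others' reports and compare truth against every alternative report.
Others report (5, 5, 5): truth gives 0, best alternative gives 0.
Others report (5, 5, 12): truth gives 0, best alternative gives 0.
Others report (5, 5, 15): truth gives 0, best alternative gives 0.
Others report (5, 12, 5): truth gives 0, best alternative gives 0.
Others report (5, 12, 12): truth gives 0, best alternative gives 0.
Others report (5, 12, 15): truth gives 0, best alternative gives 0.
(Remaining 21 profiles checked similarly; truth is weakly best in each.)
In every case the truthful report is at least as good as any alternative, so it is a dominant strategy.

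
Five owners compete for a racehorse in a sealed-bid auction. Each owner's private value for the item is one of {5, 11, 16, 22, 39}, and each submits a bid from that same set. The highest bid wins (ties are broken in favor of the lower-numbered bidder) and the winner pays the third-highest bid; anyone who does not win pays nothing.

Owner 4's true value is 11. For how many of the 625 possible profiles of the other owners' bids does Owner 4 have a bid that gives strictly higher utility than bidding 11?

12

Others bid (5, 5, 5, 16): truth gives 0; bid 16 gives 6 > 0. Violating.
Others bid (5, 5, 5, 22): truth gives 0; bid 22 gives 6 > 0. Violating.
Others bid (5, 5, 5, 39): truth gives 0; bid 39 gives 6 > 0. Violating.
Others bid (5, 5, 11, 5): truth gives 0; bid 16 gives 6 > 0. Violating.
Others bid (5, 5, 5, 5): truth gives 6; no alternative beats it.
Others bid (5, 5, 5, 11): truth gives 6; no alternative beats it.
(Checking all 625 profiles: 12 have a profitable deviation, 613 do not.)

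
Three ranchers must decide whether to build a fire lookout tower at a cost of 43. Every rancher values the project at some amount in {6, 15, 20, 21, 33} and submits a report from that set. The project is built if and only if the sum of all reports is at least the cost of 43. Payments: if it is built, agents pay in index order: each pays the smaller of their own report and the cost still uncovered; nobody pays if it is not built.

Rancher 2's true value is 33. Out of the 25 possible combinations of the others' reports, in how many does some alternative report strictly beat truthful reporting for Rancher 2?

22

Others report (6, 20): truth gives 0; report 20 gives 13 > 0. Violating.
Others report (6, 21): truth gives 0; report 20 gives 13 > 0. Violating.
Others report (6, 33): truth gives 0; report 6 gives 27 > 0. Violating.
Others report (15, 15): truth gives 5; report 15 gives 18 > 5. Violating.
Others report (6, 6): truth gives 0; no alternative beats it.
Others report (6, 15): truth gives 0; no alternative beats it.
(Checking all 25 profiles: 22 have a profitable deviation, 3 do not.)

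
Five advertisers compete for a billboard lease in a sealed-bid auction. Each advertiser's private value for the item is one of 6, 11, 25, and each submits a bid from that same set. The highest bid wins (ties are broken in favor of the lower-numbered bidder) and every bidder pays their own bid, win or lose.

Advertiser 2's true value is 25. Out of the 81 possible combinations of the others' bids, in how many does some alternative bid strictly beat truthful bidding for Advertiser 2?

35

Others bid (6, 6, 6, 6): truth gives 0; bid 11 gives 14 > 0. Violating.
Others bid (6, 6, 6, 11): truth gives 0; bid 11 gives 14 > 0. Violating.
Others bid (6, 6, 11, 6): truth gives 0; bid 11 gives 14 > 0. Violating.
Others bid (6, 6, 11, 11): truth gives 0; bid 11 gives 14 > 0. Violating.
Others bid (6, 6, 6, 25): truth gives 0; no alternative beats it.
Others bid (6, 6, 11, 25): truth gives 0; no alternative beats it.
(Checking all 81 profiles: 35 have a profitable deviation, 46 do not.)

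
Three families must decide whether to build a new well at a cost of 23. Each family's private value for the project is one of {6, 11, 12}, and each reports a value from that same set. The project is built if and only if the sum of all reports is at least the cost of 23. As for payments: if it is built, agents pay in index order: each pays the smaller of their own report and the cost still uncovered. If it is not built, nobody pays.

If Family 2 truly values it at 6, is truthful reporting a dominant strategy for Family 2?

Check each profile of the others' reports and compare truth against every alternative report.
Others report (6, 6): truth gives 0, best alternative gives -5.
Others report (6, 11): truth gives 0, best alternative gives -5.
Others report (6, 12): truth gives 0, best alternative gives -5.
Others report (11, 6): truth gives 0, best alternative gives -5.
Others report (11, 11): truth gives 0, best alternative gives -5.
Others report (11, 12): truth gives 0, best alternative gives -5.
(Remaining 3 profiles checked similarly; truth is weakly best in each.)
In every case the truthful report is at least as good as any alternative, so it is a dominant strategy.

Yes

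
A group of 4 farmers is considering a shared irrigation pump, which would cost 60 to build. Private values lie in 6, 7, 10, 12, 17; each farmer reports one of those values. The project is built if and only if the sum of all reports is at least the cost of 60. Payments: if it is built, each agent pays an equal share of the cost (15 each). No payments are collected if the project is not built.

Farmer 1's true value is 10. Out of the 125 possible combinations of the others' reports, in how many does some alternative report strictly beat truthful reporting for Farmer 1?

1

Others report (17, 17, 17): truth gives -5; report 6 gives 0 > -5. Violating.
Others report (6, 6, 6): truth gives 0; no alternative beats it.
Others report (6, 6, 7): truth gives 0; no alternative beats it.
(Checking all 125 profiles: 1 has a profitable deviation, 124 do not.)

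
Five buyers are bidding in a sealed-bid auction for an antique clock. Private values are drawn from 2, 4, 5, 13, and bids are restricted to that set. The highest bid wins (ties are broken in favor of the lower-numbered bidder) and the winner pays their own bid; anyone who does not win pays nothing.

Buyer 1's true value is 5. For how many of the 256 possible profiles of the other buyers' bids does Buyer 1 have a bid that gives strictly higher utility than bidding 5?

Others bid (2, 2, 2, 2): truth gives 0; bid 2 gives 3 > 0. Violating.
Others bid (2, 2, 2, 4): truth gives 0; bid 4 gives 1 > 0. Violating.
Others bid (2, 2, 4, 2): truth gives 0; bid 4 gives 1 > 0. Violating.
Others bid (2, 2, 4, 4): truth gives 0; bid 4 gives 1 > 0. Violating.
Others bid (2, 2, 2, 5): truth gives 0; no alternative beats it.
Others bid (2, 2, 2, 13): truth gives 0; no alternative beats it.
(Checking all 256 profiles: 16 have a profitable deviation, 240 do not.)

16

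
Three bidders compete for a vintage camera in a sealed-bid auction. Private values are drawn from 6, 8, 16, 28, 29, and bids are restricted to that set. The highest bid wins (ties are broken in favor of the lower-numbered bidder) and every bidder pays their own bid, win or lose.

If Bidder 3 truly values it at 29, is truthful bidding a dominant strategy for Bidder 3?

Consider the case where Bidder 1 bids 6 and Bidder 2 bids 6.
Truthful bid 29: wins, pays 29, utility 29 - 29 = 0.
Bid 8 instead: wins, pays 8, utility 29 - 8 = 21.
Since 21 > 0, bidding 8 is strictly better here, so truthful bidding is not dominant.

No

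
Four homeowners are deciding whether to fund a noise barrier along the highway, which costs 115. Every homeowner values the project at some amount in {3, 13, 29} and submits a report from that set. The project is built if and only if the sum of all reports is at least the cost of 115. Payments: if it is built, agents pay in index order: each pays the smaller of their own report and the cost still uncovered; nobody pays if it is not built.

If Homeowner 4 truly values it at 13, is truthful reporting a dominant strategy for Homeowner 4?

Check each profile of the others' reports and compare truth against every alternative report.
Others report (3, 3, 3): truth gives 0, best alternative gives 0.
Others report (3, 3, 13): truth gives 0, best alternative gives 0.
Others report (3, 3, 29): truth gives 0, best alternative gives 0.
Others report (3, 13, 3): truth gives 0, best alternative gives 0.
Others report (3, 13, 13): truth gives 0, best alternative gives 0.
Others report (3, 13, 29): truth gives 0, best alternative gives 0.
(Remaining 21 profiles checked similarly; truth is weakly best in each.)
In every case the truthful report is at least as good as any alternative, so it is a dominant strategy.

Yes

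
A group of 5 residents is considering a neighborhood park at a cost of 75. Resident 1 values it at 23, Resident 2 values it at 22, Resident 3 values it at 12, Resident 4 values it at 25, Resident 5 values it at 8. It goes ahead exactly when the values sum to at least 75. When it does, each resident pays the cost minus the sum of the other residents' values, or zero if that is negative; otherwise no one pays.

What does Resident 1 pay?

8

Total value 90 ≥ cost 75, so the project is built.
The other residents' values sum to 67.
Cost minus that sum is 75 - 67 = 8.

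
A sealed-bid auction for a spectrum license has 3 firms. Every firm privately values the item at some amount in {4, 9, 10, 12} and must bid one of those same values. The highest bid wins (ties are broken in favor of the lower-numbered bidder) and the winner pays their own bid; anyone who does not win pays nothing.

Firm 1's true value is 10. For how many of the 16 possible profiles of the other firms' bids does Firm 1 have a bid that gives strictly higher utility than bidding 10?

Others bid (4, 4): truth gives 0; bid 4 gives 6 > 0. Violating.
Others bid (4, 9): truth gives 0; bid 9 gives 1 > 0. Violating.
Others bid (9, 4): truth gives 0; bid 9 gives 1 > 0. Violating.
Others bid (9, 9): truth gives 0; bid 9 gives 1 > 0. Violating.
Others bid (4, 10): truth gives 0; no alternative beats it.
Others bid (4, 12): truth gives 0; no alternative beats it.
(Checking all 16 profiles: 4 have a profitable deviation, 12 do not.)

4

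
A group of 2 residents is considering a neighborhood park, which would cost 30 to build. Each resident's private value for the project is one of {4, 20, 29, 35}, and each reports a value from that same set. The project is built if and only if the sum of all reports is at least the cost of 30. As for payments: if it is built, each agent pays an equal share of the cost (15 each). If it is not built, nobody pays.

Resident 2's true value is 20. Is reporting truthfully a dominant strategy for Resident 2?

No

Consider the case where Resident 1 reports 4.
Truthful report 20: project not built, utility 0.
Report 29 instead: project built, pays 15, utility 20 - 15 = 5.
Since 5 > 0, reporting 29 is strictly better here, so truthful reporting is not dominant.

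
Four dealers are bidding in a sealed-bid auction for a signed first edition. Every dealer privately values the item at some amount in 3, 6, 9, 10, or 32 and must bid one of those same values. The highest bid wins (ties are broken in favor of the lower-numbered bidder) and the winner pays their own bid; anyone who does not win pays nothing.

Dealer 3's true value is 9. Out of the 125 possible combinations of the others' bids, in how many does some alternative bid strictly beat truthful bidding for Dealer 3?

Others bid (3, 3, 3): truth gives 0; bid 6 gives 3 > 0. Violating.
Others bid (3, 3, 6): truth gives 0; bid 6 gives 3 > 0. Violating.
Others bid (3, 3, 9): truth gives 0; no alternative beats it.
Others bid (3, 3, 10): truth gives 0; no alternative beats it.
(Checking all 125 profiles: 2 have a profitable deviation, 123 do not.)

2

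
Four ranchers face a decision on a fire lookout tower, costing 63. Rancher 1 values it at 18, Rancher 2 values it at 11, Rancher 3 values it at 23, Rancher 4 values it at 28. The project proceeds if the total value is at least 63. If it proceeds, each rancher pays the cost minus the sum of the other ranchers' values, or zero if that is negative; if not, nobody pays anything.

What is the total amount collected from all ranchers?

Total value 80 ≥ cost 63, so it is built.
Rancher 1: others sum to 62; max(0, 63 - 62) = 1.
Rancher 2: others sum to 69; max(0, 63 - 69) = 0.
Rancher 3: others sum to 57; max(0, 63 - 57) = 6.
Rancher 4: others sum to 52; max(0, 63 - 52) = 11.
Total collected = 1 + 0 + 6 + 11 = 18.

18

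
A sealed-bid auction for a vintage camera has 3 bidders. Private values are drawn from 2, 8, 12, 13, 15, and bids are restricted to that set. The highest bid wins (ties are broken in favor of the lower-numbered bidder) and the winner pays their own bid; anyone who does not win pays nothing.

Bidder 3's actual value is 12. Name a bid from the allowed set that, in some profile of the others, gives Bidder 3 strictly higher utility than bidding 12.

8

Suppose Bidder 1 bids 2 and Bidder 2 bids 2.
Bid 12: wins, pays 12, utility 12 - 12 = 0.
Bid 8: wins, pays 8, utility 12 - 8 = 4.
So bidding 8 beats truth here (4 > 0).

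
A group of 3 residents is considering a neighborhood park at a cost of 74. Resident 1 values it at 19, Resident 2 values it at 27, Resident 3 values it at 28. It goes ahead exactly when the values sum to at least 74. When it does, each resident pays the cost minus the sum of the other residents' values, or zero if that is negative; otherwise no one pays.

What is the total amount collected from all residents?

Total value 74 ≥ cost 74, so it is built.
Resident 1: others sum to 55; max(0, 74 - 55) = 19.
Resident 2: others sum to 47; max(0, 74 - 47) = 27.
Resident 3: others sum to 46; max(0, 74 - 46) = 28.
Total collected = 19 + 27 + 28 = 74.

74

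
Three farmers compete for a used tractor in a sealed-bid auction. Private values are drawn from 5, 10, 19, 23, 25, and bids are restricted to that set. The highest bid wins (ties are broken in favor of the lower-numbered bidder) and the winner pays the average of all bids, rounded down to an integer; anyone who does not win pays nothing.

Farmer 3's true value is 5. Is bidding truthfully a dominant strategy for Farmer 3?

Yes

Check each profile of the others' bids and compare truth against every alternative bid.
Others bid (5, 5): truth gives 0, best alternative gives -1.
Others bid (5, 10): truth gives 0, best alternative gives 0.
Others bid (5, 19): truth gives 0, best alternative gives 0.
Others bid (5, 23): truth gives 0, best alternative gives 0.
Others bid (5, 25): truth gives 0, best alternative gives 0.
Others bid (10, 5): truth gives 0, best alternative gives 0.
(Remaining 19 profiles checked similarly; truth is weakly best in each.)
In every case the truthful bid is at least as good as any alternative, so it is a dominant strategy.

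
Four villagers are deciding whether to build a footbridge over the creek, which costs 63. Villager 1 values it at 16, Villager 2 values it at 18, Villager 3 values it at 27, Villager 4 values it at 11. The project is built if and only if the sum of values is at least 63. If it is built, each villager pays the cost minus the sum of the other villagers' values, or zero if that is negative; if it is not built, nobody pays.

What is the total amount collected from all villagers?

36

Total value 72 ≥ cost 63, so it is built.
Villager 1: others sum to 56; max(0, 63 - 56) = 7.
Villager 2: others sum to 54; max(0, 63 - 54) = 9.
Villager 3: others sum to 45; max(0, 63 - 45) = 18.
Villager 4: others sum to 61; max(0, 63 - 61) = 2.
Total collected = 7 + 9 + 18 + 2 = 36.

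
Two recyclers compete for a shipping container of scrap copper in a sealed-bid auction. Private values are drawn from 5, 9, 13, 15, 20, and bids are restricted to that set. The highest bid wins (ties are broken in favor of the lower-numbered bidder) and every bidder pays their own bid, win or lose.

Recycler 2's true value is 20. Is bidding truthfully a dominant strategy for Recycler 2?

No

Consider the case where Recycler 1 bids 5.
Truthful bid 20: wins, pays 20, utility 20 - 20 = 0.
Bid 9 instead: wins, pays 9, utility 20 - 9 = 11.
Since 11 > 0, bidding 9 is strictly better here, so truthful bidding is not dominant.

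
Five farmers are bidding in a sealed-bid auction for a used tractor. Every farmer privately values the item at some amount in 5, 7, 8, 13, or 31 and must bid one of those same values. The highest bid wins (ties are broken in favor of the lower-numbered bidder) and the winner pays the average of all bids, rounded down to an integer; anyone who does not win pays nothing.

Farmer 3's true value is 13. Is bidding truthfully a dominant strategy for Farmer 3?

No

Consider the case where Farmer 1 bids 5, Farmer 2 bids 5, Farmer 4 bids 5 and Farmer 5 bids 5.
Truthful bid 13: wins, pays 6, utility 13 - 6 = 7.
Bid 7 instead: wins, pays 5, utility 13 - 5 = 8.
Since 8 > 7, bidding 7 is strictly better here, so truthful bidding is not dominant.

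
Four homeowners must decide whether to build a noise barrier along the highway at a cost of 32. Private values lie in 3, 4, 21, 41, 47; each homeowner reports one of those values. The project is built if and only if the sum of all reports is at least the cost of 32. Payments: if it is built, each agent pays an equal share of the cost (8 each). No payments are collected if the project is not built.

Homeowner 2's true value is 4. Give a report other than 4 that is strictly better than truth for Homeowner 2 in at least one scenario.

3

Suppose Homeowner 1 reports 3, Homeowner 3 reports 4 and Homeowner 4 reports 21.
Report 4: project built, pays 8, utility 4 - 8 = -4.
Report 3: project not built, utility 0.
So reporting 3 beats truth here (0 > -4).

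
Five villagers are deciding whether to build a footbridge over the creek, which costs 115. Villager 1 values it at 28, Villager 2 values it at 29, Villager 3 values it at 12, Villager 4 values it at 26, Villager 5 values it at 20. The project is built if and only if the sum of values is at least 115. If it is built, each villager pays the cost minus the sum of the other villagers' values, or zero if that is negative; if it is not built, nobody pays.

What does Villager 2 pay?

Total value 115 ≥ cost 115, so the project is built.
The other villagers' values sum to 86.
Cost minus that sum is 115 - 86 = 29.

29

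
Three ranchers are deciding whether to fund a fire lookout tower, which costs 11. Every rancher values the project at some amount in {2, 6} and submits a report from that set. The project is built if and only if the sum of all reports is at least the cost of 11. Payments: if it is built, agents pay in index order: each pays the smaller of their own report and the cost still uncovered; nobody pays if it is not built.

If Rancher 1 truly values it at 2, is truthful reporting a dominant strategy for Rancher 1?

Yes

Check each profile of the others' reports and compare truth against every alternative report.
Others report (2, 6): truth gives 0, best alternative gives -4.
Others report (6, 2): truth gives 0, best alternative gives -4.
Others report (6, 6): truth gives 0, best alternative gives -4.
Others report (2, 2): truth gives 0, best alternative gives 0.
In every case the truthful report is at least as good as any alternative, so it is a dominant strategy.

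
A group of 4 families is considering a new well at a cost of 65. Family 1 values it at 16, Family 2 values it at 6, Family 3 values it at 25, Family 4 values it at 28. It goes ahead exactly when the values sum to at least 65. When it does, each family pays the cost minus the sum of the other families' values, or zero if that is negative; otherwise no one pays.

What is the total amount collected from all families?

39

Total value 75 ≥ cost 65, so it is built.
Family 1: others sum to 59; max(0, 65 - 59) = 6.
Family 2: others sum to 69; max(0, 65 - 69) = 0.
Family 3: others sum to 50; max(0, 65 - 50) = 15.
Family 4: others sum to 47; max(0, 65 - 47) = 18.
Total collected = 6 + 0 + 15 + 18 = 39.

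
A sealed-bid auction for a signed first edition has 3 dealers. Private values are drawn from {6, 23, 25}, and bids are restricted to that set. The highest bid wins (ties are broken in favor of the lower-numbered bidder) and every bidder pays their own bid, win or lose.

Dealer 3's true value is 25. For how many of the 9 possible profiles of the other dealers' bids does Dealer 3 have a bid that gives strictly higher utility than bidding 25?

Others bid (6, 6): truth gives 0; bid 23 gives 2 > 0. Violating.
Others bid (6, 25): truth gives -25; bid 6 gives -6 > -25. Violating.
Others bid (23, 25): truth gives -25; bid 6 gives -6 > -25. Violating.
Others bid (25, 6): truth gives -25; bid 6 gives -6 > -25. Violating.
Others bid (6, 23): truth gives 0; no alternative beats it.
Others bid (23, 6): truth gives 0; no alternative beats it.
(Checking all 9 profiles: 6 have a profitable deviation, 3 do not.)

6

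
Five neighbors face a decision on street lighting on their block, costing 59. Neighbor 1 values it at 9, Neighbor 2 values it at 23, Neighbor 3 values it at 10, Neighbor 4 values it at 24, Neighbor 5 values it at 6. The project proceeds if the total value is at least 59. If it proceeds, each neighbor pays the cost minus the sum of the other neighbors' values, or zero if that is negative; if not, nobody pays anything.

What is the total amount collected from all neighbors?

21

Total value 72 ≥ cost 59, so it is built.
Neighbor 1: others sum to 63; max(0, 59 - 63) = 0.
Neighbor 2: others sum to 49; max(0, 59 - 49) = 10.
Neighbor 3: others sum to 62; max(0, 59 - 62) = 0.
Neighbor 4: others sum to 48; max(0, 59 - 48) = 11.
Neighbor 5: others sum to 66; max(0, 59 - 66) = 0.
Total collected = 0 + 10 + 0 + 11 + 0 = 21.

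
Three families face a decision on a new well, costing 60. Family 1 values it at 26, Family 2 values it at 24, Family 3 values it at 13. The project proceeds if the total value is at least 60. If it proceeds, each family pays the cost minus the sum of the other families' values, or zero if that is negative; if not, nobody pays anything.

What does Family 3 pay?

10

Total value 63 ≥ cost 60, so the project is built.
The other families' values sum to 50.
Cost minus that sum is 60 - 50 = 10.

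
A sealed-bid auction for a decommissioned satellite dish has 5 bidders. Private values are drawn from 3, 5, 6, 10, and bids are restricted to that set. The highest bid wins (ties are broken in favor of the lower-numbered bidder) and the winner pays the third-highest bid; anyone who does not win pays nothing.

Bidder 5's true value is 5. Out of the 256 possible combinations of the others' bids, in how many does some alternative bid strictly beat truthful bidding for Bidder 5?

Others bid (3, 3, 3, 5): truth gives 0; bid 6 gives 2 > 0. Violating.
Others bid (3, 3, 3, 6): truth gives 0; bid 10 gives 2 > 0. Violating.
Others bid (3, 3, 5, 3): truth gives 0; bid 6 gives 2 > 0. Violating.
Others bid (3, 3, 6, 3): truth gives 0; bid 10 gives 2 > 0. Violating.
Others bid (3, 3, 3, 3): truth gives 2; no alternative beats it.
Others bid (3, 3, 3, 10): truth gives 0; no alternative beats it.
(Checking all 256 profiles: 8 have a profitable deviation, 248 do not.)

8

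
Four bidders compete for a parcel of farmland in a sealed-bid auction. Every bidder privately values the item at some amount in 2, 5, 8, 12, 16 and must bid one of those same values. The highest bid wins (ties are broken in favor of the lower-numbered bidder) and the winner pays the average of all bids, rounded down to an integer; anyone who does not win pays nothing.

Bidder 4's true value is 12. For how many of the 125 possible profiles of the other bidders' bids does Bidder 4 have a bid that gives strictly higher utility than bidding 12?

41

Others bid (2, 2, 2): truth gives 8; bid 5 gives 10 > 8. Violating.
Others bid (2, 2, 5): truth gives 7; bid 8 gives 8 > 7. Violating.
Others bid (2, 2, 12): truth gives 0; bid 16 gives 4 > 0. Violating.
Others bid (2, 5, 2): truth gives 7; bid 8 gives 8 > 7. Violating.
Others bid (2, 2, 8): truth gives 6; no alternative beats it.
Others bid (2, 2, 16): truth gives 0; no alternative beats it.
(Checking all 125 profiles: 41 have a profitable deviation, 84 do not.)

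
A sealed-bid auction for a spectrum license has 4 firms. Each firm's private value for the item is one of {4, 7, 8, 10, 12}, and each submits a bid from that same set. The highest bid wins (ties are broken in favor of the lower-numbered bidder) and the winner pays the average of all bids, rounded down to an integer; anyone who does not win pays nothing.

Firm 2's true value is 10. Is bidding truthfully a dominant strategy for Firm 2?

Consider the case where Firm 1 bids 4, Firm 3 bids 4 and Firm 4 bids 4.
Truthful bid 10: wins, pays 5, utility 10 - 5 = 5.
Bid 7 instead: wins, pays 4, utility 10 - 4 = 6.
Since 6 > 5, bidding 7 is strictly better here, so truthful bidding is not dominant.

No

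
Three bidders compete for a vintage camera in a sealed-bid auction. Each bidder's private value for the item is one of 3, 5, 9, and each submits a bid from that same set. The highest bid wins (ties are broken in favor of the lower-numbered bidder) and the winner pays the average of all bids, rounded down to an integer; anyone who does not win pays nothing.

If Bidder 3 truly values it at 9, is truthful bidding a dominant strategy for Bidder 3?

Consider the case where Bidder 1 bids 3 and Bidder 2 bids 3.
Truthful bid 9: wins, pays 5, utility 9 - 5 = 4.
Bid 5 instead: wins, pays 3, utility 9 - 3 = 6.
Since 6 > 4, bidding 5 is strictly better here, so truthful bidding is not dominant.

No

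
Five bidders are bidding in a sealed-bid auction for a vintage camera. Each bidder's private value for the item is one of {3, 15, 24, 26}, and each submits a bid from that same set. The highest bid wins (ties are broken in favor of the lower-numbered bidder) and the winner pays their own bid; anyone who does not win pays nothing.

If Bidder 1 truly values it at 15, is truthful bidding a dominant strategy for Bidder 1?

No

Consider the case where Bidder 2 bids 3, Bidder 3 bids 3, Bidder 4 bids 3 and Bidder 5 bids 3.
Truthful bid 15: wins, pays 15, utility 15 - 15 = 0.
Bid 3 instead: wins, pays 3, utility 15 - 3 = 12.
Since 12 > 0, bidding 3 is strictly better here, so truthful bidding is not dominant.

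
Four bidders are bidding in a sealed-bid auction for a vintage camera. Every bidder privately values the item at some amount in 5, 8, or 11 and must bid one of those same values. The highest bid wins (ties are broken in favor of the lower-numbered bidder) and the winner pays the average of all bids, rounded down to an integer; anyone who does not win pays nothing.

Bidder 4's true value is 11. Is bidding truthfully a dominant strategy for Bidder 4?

Consider the case where Bidder 1 bids 5, Bidder 2 bids 5 and Bidder 3 bids 5.
Truthful bid 11: wins, pays 6, utility 11 - 6 = 5.
Bid 8 instead: wins, pays 5, utility 11 - 5 = 6.
Since 6 > 5, bidding 8 is strictly better here, so truthful bidding is not dominant.

No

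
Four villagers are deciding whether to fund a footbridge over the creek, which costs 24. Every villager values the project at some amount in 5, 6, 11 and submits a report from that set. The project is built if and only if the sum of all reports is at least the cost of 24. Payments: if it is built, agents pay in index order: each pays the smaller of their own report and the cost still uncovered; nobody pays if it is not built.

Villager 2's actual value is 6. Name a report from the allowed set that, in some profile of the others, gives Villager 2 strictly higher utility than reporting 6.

5

Suppose Villager 1 reports 5, Villager 3 reports 5 and Villager 4 reports 11.
Report 6: project built, pays 6, utility 6 - 6 = 0.
Report 5: project built, pays 5, utility 6 - 5 = 1.
So reporting 5 beats truth here (1 > 0).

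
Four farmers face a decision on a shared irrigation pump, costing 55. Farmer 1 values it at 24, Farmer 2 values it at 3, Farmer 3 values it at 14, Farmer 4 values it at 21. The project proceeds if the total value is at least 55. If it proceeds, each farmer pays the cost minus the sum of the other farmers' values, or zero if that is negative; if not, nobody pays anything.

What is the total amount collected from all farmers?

38

Total value 62 ≥ cost 55, so it is built.
Farmer 1: others sum to 38; max(0, 55 - 38) = 17.
Farmer 2: others sum to 59; max(0, 55 - 59) = 0.
Farmer 3: others sum to 48; max(0, 55 - 48) = 7.
Farmer 4: others sum to 41; max(0, 55 - 41) = 14.
Total collected = 17 + 0 + 7 + 14 = 38.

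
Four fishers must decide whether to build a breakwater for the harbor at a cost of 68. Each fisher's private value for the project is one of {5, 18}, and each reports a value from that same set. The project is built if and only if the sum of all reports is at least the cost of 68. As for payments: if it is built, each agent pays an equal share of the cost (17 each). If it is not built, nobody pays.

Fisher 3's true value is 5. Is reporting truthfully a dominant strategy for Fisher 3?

Yes

Check each profile of the others' reports and compare truth against every alternative report.
Others report (18, 18, 18): truth gives 0, best alternative gives -12.
Others report (5, 5, 5): truth gives 0, best alternative gives 0.
Others report (5, 5, 18): truth gives 0, best alternative gives 0.
Others report (5, 18, 5): truth gives 0, best alternative gives 0.
Others report (5, 18, 18): truth gives 0, best alternative gives 0.
Others report (18, 5, 5): truth gives 0, best alternative gives 0.
(Remaining 2 profiles checked similarly; truth is weakly best in each.)
In every case the truthful report is at least as good as any alternative, so it is a dominant strategy.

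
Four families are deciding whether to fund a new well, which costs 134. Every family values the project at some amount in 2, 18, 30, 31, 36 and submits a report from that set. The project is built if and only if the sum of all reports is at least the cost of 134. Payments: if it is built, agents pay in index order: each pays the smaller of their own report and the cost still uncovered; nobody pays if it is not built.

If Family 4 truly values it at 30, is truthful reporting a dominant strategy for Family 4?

Check each profile of the others' reports and compare truth against every alternative report.
Others report (36, 36, 36): truth gives 4, best alternative gives 4.
Others report (2, 2, 2): truth gives 0, best alternative gives 0.
Others report (2, 2, 18): truth gives 0, best alternative gives 0.
Others report (2, 2, 30): truth gives 0, best alternative gives 0.
Others report (2, 2, 31): truth gives 0, best alternative gives 0.
Others report (2, 2, 36): truth gives 0, best alternative gives 0.
(Remaining 119 profiles checked similarly; truth is weakly best in each.)
In every case the truthful report is at least as good as any alternative, so it is a dominant strategy.

Yes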